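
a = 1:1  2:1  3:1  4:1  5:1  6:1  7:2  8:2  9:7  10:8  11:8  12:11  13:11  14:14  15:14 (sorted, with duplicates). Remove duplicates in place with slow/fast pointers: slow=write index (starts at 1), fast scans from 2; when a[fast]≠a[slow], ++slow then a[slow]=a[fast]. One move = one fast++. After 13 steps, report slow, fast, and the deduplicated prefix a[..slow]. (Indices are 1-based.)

slow=6, fast=15, prefix=[1, 2, 7, 8, 11, 14]

(s=1,f=2) a[fast]=1=a[slow] dup → fast++
(s=1,f=3) a[fast]=1=a[slow] dup → fast++
(s=1,f=4) a[fast]=1=a[slow] dup → fast++
(s=1,f=5) a[fast]=1=a[slow] dup → fast++
(s=1,f=6) a[fast]=1=a[slow] dup → fast++
(s=1,f=7) a[fast]=2≠a[slow]=1 write a[2]=2 → slow++,fast++
(s=2,f=8) a[fast]=2=a[slow] dup → fast++
(s=2,f=9) a[fast]=7≠a[slow]=2 write a[3]=7 → slow++,fast++
(s=3,f=10) a[fast]=8≠a[slow]=7 write a[4]=8 → slow++,fast++
(s=4,f=11) a[fast]=8=a[slow] dup → fast++
(s=4,f=12) a[fast]=11≠a[slow]=8 write a[5]=11 → slow++,fast++
(s=5,f=13) a[fast]=11=a[slow] dup → fast++
(s=5,f=14) a[fast]=14≠a[slow]=11 write a[6]=14 → slow++,fast++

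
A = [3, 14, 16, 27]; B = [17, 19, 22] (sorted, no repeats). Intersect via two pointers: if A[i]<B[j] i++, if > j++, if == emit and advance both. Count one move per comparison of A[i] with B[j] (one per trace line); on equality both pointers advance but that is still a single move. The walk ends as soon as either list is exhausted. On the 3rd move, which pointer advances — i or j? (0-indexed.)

[i=0,j=0] 3<17 → i++
[i=1,j=0] 14<17 → i++
[i=2,j=0] 16<17 → i++

i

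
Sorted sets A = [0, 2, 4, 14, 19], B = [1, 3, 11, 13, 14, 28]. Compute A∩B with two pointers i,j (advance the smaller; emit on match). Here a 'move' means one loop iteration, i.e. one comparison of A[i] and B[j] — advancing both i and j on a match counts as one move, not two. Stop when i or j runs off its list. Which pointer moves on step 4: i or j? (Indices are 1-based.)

j

[i=1,j=1] 0<1 → i++
[i=2,j=1] 2>1 → j++
[i=2,j=2] 2<3 → i++
[i=3,j=2] 4>3 → j++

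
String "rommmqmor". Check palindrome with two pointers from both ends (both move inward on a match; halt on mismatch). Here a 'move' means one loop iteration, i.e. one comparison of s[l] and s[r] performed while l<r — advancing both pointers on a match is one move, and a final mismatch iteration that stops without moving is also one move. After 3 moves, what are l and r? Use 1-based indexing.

[1,9] 'r'=='r' → l++,r--
[2,8] 'o'=='o' → l++,r--
[3,7] 'm'=='m' → l++,r--

l=4, r=6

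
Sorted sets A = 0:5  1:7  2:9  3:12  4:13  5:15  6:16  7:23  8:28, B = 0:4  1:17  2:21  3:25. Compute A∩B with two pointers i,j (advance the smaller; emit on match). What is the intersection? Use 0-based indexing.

i=0 j=0: 5>4, j++
i=0 j=1: 5<17, i++
i=1 j=1: 7<17, i++
i=2 j=1: 9<17, i++
i=3 j=1: 12<17, i++
i=4 j=1: 13<17, i++
i=5 j=1: 15<17, i++
i=6 j=1: 16<17, i++
i=7 j=1: 23>17, j++
i=7 j=2: 23>21, j++
i=7 j=3: 23<25, i++
i=8 j=3: 28>25, j++

intersection = []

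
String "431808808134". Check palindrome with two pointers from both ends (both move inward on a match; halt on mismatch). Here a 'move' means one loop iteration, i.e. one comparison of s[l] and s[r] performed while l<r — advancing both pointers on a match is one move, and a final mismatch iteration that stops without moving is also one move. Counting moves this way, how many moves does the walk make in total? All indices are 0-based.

6 moves

[0,11] '4'=='4' → l++,r--
[1,10] '3'=='3' → l++,r--
[2,9] '1'=='1' → l++,r--
[3,8] '8'=='8' → l++,r--
[4,7] '0'=='0' → l++,r--
[5,6] '8'=='8' → l++,r--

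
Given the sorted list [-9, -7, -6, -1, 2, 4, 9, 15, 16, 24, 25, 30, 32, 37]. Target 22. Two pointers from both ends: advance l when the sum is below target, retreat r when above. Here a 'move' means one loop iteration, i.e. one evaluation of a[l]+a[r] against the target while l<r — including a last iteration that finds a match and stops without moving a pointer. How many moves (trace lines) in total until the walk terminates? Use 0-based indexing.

l=0 r=13: -9+37=28 >22, r--
l=0 r=12: -9+32=23 >22, r--
l=0 r=11: -9+30=21 <22, l++
l=1 r=11: -7+30=23 >22, r--
l=1 r=10: -7+25=18 <22, l++
l=2 r=10: -6+25=19 <22, l++
l=3 r=10: -1+25=24 >22, r--
l=3 r=9: -1+24=23 >22, r--
l=3 r=8: -1+16=15 <22, l++
l=4 r=8: 2+16=18 <22, l++
l=5 r=8: 4+16=20 <22, l++
l=6 r=8: 9+16=25 >22, r--
l=6 r=7: 9+15=24 >22, r--

13 moves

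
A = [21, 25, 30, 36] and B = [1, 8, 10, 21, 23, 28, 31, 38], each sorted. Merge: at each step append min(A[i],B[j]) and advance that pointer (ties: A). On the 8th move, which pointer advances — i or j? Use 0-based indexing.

i=0 j=0: A[i]=21>B[j]=1 take 1, j++
i=0 j=1: A[i]=21>B[j]=8 take 8, j++
i=0 j=2: A[i]=21>B[j]=10 take 10, j++
i=0 j=3: A[i]=21<=B[j]=21 take 21, i++
i=1 j=3: A[i]=25>B[j]=21 take 21, j++
i=1 j=4: A[i]=25>B[j]=23 take 23, j++
i=1 j=5: A[i]=25<=B[j]=28 take 25, i++
i=2 j=5: A[i]=30>B[j]=28 take 28, j++

j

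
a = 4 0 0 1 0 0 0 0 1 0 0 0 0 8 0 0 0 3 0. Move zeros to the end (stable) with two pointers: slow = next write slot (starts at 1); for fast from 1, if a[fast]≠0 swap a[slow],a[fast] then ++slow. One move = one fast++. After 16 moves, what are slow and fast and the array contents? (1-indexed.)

slow=5, fast=17, a=[4, 1, 1, 8, 0, 0, 0, 0, 0, 0, 0, 0, 0, 0, 0, 0, 0, 3, 0]

(s=1,f=1) a[fast]=4≠0 swap→a[1]=4 → slow++,fast++
(s=2,f=2) a[fast]=0 → fast++
(s=2,f=3) a[fast]=0 → fast++
(s=2,f=4) a[fast]=1≠0 swap→a[2]=1 → slow++,fast++
(s=3,f=5) a[fast]=0 → fast++
(s=3,f=6) a[fast]=0 → fast++
(s=3,f=7) a[fast]=0 → fast++
(s=3,f=8) a[fast]=0 → fast++
(s=3,f=9) a[fast]=1≠0 swap→a[3]=1 → slow++,fast++
(s=4,f=10) a[fast]=0 → fast++
(s=4,f=11) a[fast]=0 → fast++
(s=4,f=12) a[fast]=0 → fast++
(s=4,f=13) a[fast]=0 → fast++
(s=4,f=14) a[fast]=8≠0 swap→a[4]=8 → slow++,fast++
(s=5,f=15) a[fast]=0 → fast++
(s=5,f=16) a[fast]=0 → fast++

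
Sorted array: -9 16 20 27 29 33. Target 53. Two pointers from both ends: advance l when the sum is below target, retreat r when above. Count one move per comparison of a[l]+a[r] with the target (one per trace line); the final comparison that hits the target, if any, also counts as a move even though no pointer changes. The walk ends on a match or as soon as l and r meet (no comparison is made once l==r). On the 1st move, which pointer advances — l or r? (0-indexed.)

[0,5] -9+33=24 <53 → l++

l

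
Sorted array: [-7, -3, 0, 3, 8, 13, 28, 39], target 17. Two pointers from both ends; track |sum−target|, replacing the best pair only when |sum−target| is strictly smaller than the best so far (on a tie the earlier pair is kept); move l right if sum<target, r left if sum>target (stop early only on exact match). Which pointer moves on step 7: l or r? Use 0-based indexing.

r

l=0 r=7: -7+39=32 d=15 *, r--
l=0 r=6: -7+28=21 d=4 *, r--
l=0 r=5: -7+13=6 d=11, l++
l=1 r=5: -3+13=10 d=7, l++
l=2 r=5: 0+13=13 d=4, l++
l=3 r=5: 3+13=16 d=1 *, l++
l=4 r=5: 8+13=21 d=4, r--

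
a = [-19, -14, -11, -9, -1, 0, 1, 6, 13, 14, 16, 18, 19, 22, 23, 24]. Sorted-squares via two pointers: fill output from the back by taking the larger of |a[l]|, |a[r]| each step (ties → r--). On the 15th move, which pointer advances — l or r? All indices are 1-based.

l

[1,16] |-19|<=|24| out[16]=576 → r--
[1,15] |-19|<=|23| out[15]=529 → r--
[1,14] |-19|<=|22| out[14]=484 → r--
[1,13] |-19|<=|19| out[13]=361 → r--
[1,12] |-19|>|18| out[12]=361 → l++
[2,12] |-14|<=|18| out[11]=324 → r--
[2,11] |-14|<=|16| out[10]=256 → r--
[2,10] |-14|<=|14| out[9]=196 → r--
[2,9] |-14|>|13| out[8]=196 → l++
[3,9] |-11|<=|13| out[7]=169 → r--
[3,8] |-11|>|6| out[6]=121 → l++
[4,8] |-9|>|6| out[5]=81 → l++
[5,8] |-1|<=|6| out[4]=36 → r--
[5,7] |-1|<=|1| out[3]=1 → r--
[5,6] |-1|>|0| out[2]=1 → l++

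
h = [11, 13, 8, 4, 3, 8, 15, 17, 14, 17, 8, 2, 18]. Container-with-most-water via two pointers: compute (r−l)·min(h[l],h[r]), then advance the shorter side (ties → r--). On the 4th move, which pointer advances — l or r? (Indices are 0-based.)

l

[0,12] min(11,18)*12=132 best=132 * → l++
[1,12] min(13,18)*11=143 best=143 * → l++
[2,12] min(8,18)*10=80 best=143 → l++
[3,12] min(4,18)*9=36 best=143 → l++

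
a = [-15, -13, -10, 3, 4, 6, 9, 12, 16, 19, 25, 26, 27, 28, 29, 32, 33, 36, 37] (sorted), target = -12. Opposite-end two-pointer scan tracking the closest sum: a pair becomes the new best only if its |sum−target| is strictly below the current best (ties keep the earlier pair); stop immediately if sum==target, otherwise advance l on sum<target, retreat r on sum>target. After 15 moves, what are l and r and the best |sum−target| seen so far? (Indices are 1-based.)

l=1 r=19: -15+37=22 d=34 *, r--
l=1 r=18: -15+36=21 d=33 *, r--
l=1 r=17: -15+33=18 d=30 *, r--
l=1 r=16: -15+32=17 d=29 *, r--
l=1 r=15: -15+29=14 d=26 *, r--
l=1 r=14: -15+28=13 d=25 *, r--
l=1 r=13: -15+27=12 d=24 *, r--
l=1 r=12: -15+26=11 d=23 *, r--
l=1 r=11: -15+25=10 d=22 *, r--
l=1 r=10: -15+19=4 d=16 *, r--
l=1 r=9: -15+16=1 d=13 *, r--
l=1 r=8: -15+12=-3 d=9 *, r--
l=1 r=7: -15+9=-6 d=6 *, r--
l=1 r=6: -15+6=-9 d=3 *, r--
l=1 r=5: -15+4=-11 d=1 *, r--

l=1, r=4, best |Δ|=1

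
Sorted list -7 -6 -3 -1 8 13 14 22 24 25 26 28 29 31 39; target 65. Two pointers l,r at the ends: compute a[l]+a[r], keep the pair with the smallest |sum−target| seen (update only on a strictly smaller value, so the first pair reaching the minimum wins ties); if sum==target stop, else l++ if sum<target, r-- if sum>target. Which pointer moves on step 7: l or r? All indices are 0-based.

[0,14] -7+39=32 d=33 * → l++
[1,14] -6+39=33 d=32 * → l++
[2,14] -3+39=36 d=29 * → l++
[3,14] -1+39=38 d=27 * → l++
[4,14] 8+39=47 d=18 * → l++
[5,14] 13+39=52 d=13 * → l++
[6,14] 14+39=53 d=12 * → l++

l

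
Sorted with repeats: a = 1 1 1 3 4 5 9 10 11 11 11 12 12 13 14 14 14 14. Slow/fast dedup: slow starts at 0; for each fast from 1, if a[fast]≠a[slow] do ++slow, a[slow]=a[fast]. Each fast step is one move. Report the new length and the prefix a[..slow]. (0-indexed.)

(s=0,f=1) a[fast]=1=a[slow] dup → fast++
(s=0,f=2) a[fast]=1=a[slow] dup → fast++
(s=0,f=3) a[fast]=3≠a[slow]=1 write a[1]=3 → slow++,fast++
(s=1,f=4) a[fast]=4≠a[slow]=3 write a[2]=4 → slow++,fast++
(s=2,f=5) a[fast]=5≠a[slow]=4 write a[3]=5 → slow++,fast++
(s=3,f=6) a[fast]=9≠a[slow]=5 write a[4]=9 → slow++,fast++
(s=4,f=7) a[fast]=10≠a[slow]=9 write a[5]=10 → slow++,fast++
(s=5,f=8) a[fast]=11≠a[slow]=10 write a[6]=11 → slow++,fast++
(s=6,f=9) a[fast]=11=a[slow] dup → fast++
(s=6,f=10) a[fast]=11=a[slow] dup → fast++
(s=6,f=11) a[fast]=12≠a[slow]=11 write a[7]=12 → slow++,fast++
(s=7,f=12) a[fast]=12=a[slow] dup → fast++
(s=7,f=13) a[fast]=13≠a[slow]=12 write a[8]=13 → slow++,fast++
(s=8,f=14) a[fast]=14≠a[slow]=13 write a[9]=14 → slow++,fast++
(s=9,f=15) a[fast]=14=a[slow] dup → fast++
(s=9,f=16) a[fast]=14=a[slow] dup → fast++
(s=9,f=17) a[fast]=14=a[slow] dup → fast++

length 10; prefix = [1, 3, 4, 5, 9, 10, 11, 12, 13, 14]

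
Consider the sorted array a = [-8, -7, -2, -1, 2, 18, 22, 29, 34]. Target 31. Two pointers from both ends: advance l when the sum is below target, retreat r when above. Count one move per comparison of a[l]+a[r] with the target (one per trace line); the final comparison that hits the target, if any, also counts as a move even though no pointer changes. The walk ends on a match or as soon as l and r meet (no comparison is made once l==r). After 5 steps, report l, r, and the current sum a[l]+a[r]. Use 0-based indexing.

l=0 r=8: -8+34=26 <31, l++
l=1 r=8: -7+34=27 <31, l++
l=2 r=8: -2+34=32 >31, r--
l=2 r=7: -2+29=27 <31, l++
l=3 r=7: -1+29=28 <31, l++

l=4, r=7, sum=31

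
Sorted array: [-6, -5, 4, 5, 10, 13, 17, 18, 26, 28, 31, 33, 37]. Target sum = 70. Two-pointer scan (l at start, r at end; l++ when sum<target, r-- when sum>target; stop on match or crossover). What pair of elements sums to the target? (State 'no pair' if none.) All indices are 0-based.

l=0 r=12: -6+37=31 <70, l++
l=1 r=12: -5+37=32 <70, l++
l=2 r=12: 4+37=41 <70, l++
l=3 r=12: 5+37=42 <70, l++
l=4 r=12: 10+37=47 <70, l++
l=5 r=12: 13+37=50 <70, l++
l=6 r=12: 17+37=54 <70, l++
l=7 r=12: 18+37=55 <70, l++
l=8 r=12: 26+37=63 <70, l++
l=9 r=12: 28+37=65 <70, l++
l=10 r=12: 31+37=68 <70, l++
l=11 r=12: 33+37=70, found

(33, 37)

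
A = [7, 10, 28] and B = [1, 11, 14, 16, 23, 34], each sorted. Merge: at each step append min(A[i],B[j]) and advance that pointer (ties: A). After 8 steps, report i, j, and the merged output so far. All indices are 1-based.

i=1 j=1: A[i]=7>B[j]=1 take 1, j++
i=1 j=2: A[i]=7<=B[j]=11 take 7, i++
i=2 j=2: A[i]=10<=B[j]=11 take 10, i++
i=3 j=2: A[i]=28>B[j]=11 take 11, j++
i=3 j=3: A[i]=28>B[j]=14 take 14, j++
i=3 j=4: A[i]=28>B[j]=16 take 16, j++
i=3 j=5: A[i]=28>B[j]=23 take 23, j++
i=3 j=6: A[i]=28<=B[j]=34 take 28, i++

i=4, j=6, merged so far=[1, 7, 10, 11, 14, 16, 23, 28]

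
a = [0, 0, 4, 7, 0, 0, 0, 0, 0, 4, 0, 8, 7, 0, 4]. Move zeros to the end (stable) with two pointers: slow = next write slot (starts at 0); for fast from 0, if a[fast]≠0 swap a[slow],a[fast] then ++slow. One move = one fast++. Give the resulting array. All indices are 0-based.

[4, 7, 4, 8, 7, 4, 0, 0, 0, 0, 0, 0, 0, 0, 0]

slow=0 fast=0: a[fast]=0, fast++
slow=0 fast=1: a[fast]=0, fast++
slow=0 fast=2: a[fast]=4≠0 swap→a[0]=4, slow++,fast++
slow=1 fast=3: a[fast]=7≠0 swap→a[1]=7, slow++,fast++
slow=2 fast=4: a[fast]=0, fast++
slow=2 fast=5: a[fast]=0, fast++
slow=2 fast=6: a[fast]=0, fast++
slow=2 fast=7: a[fast]=0, fast++
slow=2 fast=8: a[fast]=0, fast++
slow=2 fast=9: a[fast]=4≠0 swap→a[2]=4, slow++,fast++
slow=3 fast=10: a[fast]=0, fast++
slow=3 fast=11: a[fast]=8≠0 swap→a[3]=8, slow++,fast++
slow=4 fast=12: a[fast]=7≠0 swap→a[4]=7, slow++,fast++
slow=5 fast=13: a[fast]=0, fast++
slow=5 fast=14: a[fast]=4≠0 swap→a[5]=4, slow++,fast++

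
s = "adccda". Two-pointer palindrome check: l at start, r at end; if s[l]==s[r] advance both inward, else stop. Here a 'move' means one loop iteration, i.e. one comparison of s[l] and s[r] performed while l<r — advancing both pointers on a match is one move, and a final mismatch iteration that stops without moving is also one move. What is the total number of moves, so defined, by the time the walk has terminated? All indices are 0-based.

3 moves

[0,5] 'a'=='a' → l++,r--
[1,4] 'd'=='d' → l++,r--
[2,3] 'c'=='c' → l++,r--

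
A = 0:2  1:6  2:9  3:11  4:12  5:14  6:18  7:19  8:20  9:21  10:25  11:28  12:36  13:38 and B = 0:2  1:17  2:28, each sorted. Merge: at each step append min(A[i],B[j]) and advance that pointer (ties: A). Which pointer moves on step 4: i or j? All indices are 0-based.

i

i=0 j=0: A[i]=2<=B[j]=2 take 2, i++
i=1 j=0: A[i]=6>B[j]=2 take 2, j++
i=1 j=1: A[i]=6<=B[j]=17 take 6, i++
i=2 j=1: A[i]=9<=B[j]=17 take 9, i++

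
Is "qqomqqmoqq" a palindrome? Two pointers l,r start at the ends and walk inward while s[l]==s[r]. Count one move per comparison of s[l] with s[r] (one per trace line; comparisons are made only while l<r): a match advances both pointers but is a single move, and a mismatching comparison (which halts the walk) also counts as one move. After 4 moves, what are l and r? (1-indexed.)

l=1 r=10: 'q'=='q', l++,r--
l=2 r=9: 'q'=='q', l++,r--
l=3 r=8: 'o'=='o', l++,r--
l=4 r=7: 'm'=='m', l++,r--

l=5, r=6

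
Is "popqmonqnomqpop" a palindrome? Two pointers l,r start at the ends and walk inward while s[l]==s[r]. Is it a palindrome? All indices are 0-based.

palindrome

l=0 r=14: 'p'=='p', l++,r--
l=1 r=13: 'o'=='o', l++,r--
l=2 r=12: 'p'=='p', l++,r--
l=3 r=11: 'q'=='q', l++,r--
l=4 r=10: 'm'=='m', l++,r--
l=5 r=9: 'o'=='o', l++,r--
l=6 r=8: 'n'=='n', l++,r--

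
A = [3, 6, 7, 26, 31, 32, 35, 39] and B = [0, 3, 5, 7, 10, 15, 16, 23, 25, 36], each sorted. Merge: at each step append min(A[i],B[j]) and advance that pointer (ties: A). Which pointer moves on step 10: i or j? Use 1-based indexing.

j

i=1 j=1: A[i]=3>B[j]=0 take 0, j++
i=1 j=2: A[i]=3<=B[j]=3 take 3, i++
i=2 j=2: A[i]=6>B[j]=3 take 3, j++
i=2 j=3: A[i]=6>B[j]=5 take 5, j++
i=2 j=4: A[i]=6<=B[j]=7 take 6, i++
i=3 j=4: A[i]=7<=B[j]=7 take 7, i++
i=4 j=4: A[i]=26>B[j]=7 take 7, j++
i=4 j=5: A[i]=26>B[j]=10 take 10, j++
i=4 j=6: A[i]=26>B[j]=15 take 15, j++
i=4 j=7: A[i]=26>B[j]=16 take 16, j++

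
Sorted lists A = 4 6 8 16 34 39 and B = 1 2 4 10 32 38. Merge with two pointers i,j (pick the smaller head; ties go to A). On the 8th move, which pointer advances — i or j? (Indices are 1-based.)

i=1 j=1: A[i]=4>B[j]=1 take 1, j++
i=1 j=2: A[i]=4>B[j]=2 take 2, j++
i=1 j=3: A[i]=4<=B[j]=4 take 4, i++
i=2 j=3: A[i]=6>B[j]=4 take 4, j++
i=2 j=4: A[i]=6<=B[j]=10 take 6, i++
i=3 j=4: A[i]=8<=B[j]=10 take 8, i++
i=4 j=4: A[i]=16>B[j]=10 take 10, j++
i=4 j=5: A[i]=16<=B[j]=32 take 16, i++

i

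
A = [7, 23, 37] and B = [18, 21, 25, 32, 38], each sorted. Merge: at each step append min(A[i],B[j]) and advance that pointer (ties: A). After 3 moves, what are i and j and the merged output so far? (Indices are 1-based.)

[i=1,j=1] A[i]=7<=B[j]=18 take 7 → i++
[i=2,j=1] A[i]=23>B[j]=18 take 18 → j++
[i=2,j=2] A[i]=23>B[j]=21 take 21 → j++

i=2, j=3, merged so far=[7, 18, 21]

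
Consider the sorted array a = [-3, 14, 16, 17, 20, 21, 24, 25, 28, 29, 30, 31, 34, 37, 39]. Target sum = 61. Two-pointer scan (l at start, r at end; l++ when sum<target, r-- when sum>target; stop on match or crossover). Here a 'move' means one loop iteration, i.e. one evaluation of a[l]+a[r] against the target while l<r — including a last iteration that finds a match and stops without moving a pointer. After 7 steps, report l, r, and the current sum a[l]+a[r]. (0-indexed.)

l=6, r=13, sum=61

[0,14] -3+39=36 <61 → l++
[1,14] 14+39=53 <61 → l++
[2,14] 16+39=55 <61 → l++
[3,14] 17+39=56 <61 → l++
[4,14] 20+39=59 <61 → l++
[5,14] 21+39=60 <61 → l++
[6,14] 24+39=63 >61 → r--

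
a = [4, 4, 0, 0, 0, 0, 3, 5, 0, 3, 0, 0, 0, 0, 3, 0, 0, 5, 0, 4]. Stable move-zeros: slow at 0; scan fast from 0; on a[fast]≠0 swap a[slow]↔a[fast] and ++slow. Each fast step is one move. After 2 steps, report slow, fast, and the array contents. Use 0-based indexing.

slow=2, fast=2, a=[4, 4, 0, 0, 0, 0, 3, 5, 0, 3, 0, 0, 0, 0, 3, 0, 0, 5, 0, 4]

slow=0 fast=0: a[fast]=4≠0 swap→a[0]=4, slow++,fast++
slow=1 fast=1: a[fast]=4≠0 swap→a[1]=4, slow++,fast++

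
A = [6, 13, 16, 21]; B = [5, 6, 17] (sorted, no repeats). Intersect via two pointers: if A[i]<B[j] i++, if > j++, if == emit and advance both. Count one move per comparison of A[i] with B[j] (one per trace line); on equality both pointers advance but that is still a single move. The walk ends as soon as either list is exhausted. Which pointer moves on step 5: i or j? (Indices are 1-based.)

[i=1,j=1] 6>5 → j++
[i=1,j=2] 6==6 emit → i++,j++
[i=2,j=3] 13<17 → i++
[i=3,j=3] 16<17 → i++
[i=4,j=3] 21>17 → j++

j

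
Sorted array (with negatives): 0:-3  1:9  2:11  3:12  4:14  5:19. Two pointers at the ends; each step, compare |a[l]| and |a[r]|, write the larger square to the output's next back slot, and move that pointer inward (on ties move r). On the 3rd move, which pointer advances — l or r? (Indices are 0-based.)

[0,5] |-3|<=|19| out[5]=361 → r--
[0,4] |-3|<=|14| out[4]=196 → r--
[0,3] |-3|<=|12| out[3]=144 → r--

r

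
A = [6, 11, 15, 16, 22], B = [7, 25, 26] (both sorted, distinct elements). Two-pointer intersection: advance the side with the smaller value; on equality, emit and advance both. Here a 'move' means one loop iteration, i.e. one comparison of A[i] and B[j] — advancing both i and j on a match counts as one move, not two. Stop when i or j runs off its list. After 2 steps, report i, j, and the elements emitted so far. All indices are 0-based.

i=1, j=1, emitted=[]

i=0 j=0: 6<7, i++
i=1 j=0: 11>7, j++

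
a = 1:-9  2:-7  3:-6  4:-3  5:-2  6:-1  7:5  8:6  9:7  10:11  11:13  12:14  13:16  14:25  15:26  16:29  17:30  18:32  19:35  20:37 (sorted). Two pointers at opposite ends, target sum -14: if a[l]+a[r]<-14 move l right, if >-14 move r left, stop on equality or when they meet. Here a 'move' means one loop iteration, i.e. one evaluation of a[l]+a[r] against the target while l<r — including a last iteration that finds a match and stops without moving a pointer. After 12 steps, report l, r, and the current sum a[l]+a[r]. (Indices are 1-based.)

l=1, r=8, sum=-3

[1,20] -9+37=28 >-14 → r--
[1,19] -9+35=26 >-14 → r--
[1,18] -9+32=23 >-14 → r--
[1,17] -9+30=21 >-14 → r--
[1,16] -9+29=20 >-14 → r--
[1,15] -9+26=17 >-14 → r--
[1,14] -9+25=16 >-14 → r--
[1,13] -9+16=7 >-14 → r--
[1,12] -9+14=5 >-14 → r--
[1,11] -9+13=4 >-14 → r--
[1,10] -9+11=2 >-14 → r--
[1,9] -9+7=-2 >-14 → r--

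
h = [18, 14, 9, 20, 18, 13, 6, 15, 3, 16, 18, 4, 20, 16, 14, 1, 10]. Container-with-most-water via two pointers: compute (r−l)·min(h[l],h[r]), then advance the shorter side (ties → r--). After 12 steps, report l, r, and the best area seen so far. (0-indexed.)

l=3, r=7, best area=216

l=0 r=16: min(18,10)*16=160 best=160 *, r--
l=0 r=15: min(18,1)*15=15 best=160, r--
l=0 r=14: min(18,14)*14=196 best=196 *, r--
l=0 r=13: min(18,16)*13=208 best=208 *, r--
l=0 r=12: min(18,20)*12=216 best=216 *, l++
l=1 r=12: min(14,20)*11=154 best=216, l++
l=2 r=12: min(9,20)*10=90 best=216, l++
l=3 r=12: min(20,20)*9=180 best=216, r--
l=3 r=11: min(20,4)*8=32 best=216, r--
l=3 r=10: min(20,18)*7=126 best=216, r--
l=3 r=9: min(20,16)*6=96 best=216, r--
l=3 r=8: min(20,3)*5=15 best=216, r--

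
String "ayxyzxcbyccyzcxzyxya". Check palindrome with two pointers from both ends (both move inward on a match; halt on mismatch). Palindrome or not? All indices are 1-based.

l=1 r=20: 'a'=='a', l++,r--
l=2 r=19: 'y'=='y', l++,r--
l=3 r=18: 'x'=='x', l++,r--
l=4 r=17: 'y'=='y', l++,r--
l=5 r=16: 'z'=='z', l++,r--
l=6 r=15: 'x'=='x', l++,r--
l=7 r=14: 'c'=='c', l++,r--
l=8 r=13: 'b'!='z', stop

not a palindrome (mismatch at 8,13)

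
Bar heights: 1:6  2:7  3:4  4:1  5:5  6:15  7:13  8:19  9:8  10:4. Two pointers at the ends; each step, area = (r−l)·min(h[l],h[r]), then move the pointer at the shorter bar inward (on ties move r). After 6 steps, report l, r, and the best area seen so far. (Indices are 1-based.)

l=6, r=9, best area=49

[1,10] min(6,4)*9=36 best=36 * → r--
[1,9] min(6,8)*8=48 best=48 * → l++
[2,9] min(7,8)*7=49 best=49 * → l++
[3,9] min(4,8)*6=24 best=49 → l++
[4,9] min(1,8)*5=5 best=49 → l++
[5,9] min(5,8)*4=20 best=49 → l++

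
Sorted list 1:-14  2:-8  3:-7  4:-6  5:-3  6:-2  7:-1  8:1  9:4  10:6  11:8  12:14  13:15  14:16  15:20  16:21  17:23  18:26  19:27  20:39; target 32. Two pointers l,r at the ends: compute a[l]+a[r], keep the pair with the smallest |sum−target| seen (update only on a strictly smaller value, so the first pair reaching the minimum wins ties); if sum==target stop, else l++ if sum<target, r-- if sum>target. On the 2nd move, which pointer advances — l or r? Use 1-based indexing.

l

[1,20] -14+39=25 d=7 * → l++
[2,20] -8+39=31 d=1 * → l++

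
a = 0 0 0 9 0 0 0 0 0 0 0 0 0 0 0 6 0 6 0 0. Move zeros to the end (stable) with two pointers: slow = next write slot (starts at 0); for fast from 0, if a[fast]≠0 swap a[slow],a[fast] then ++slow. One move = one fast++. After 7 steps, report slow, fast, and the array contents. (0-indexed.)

slow=0 fast=0: a[fast]=0, fast++
slow=0 fast=1: a[fast]=0, fast++
slow=0 fast=2: a[fast]=0, fast++
slow=0 fast=3: a[fast]=9≠0 swap→a[0]=9, slow++,fast++
slow=1 fast=4: a[fast]=0, fast++
slow=1 fast=5: a[fast]=0, fast++
slow=1 fast=6: a[fast]=0, fast++

slow=1, fast=7, a=[9, 0, 0, 0, 0, 0, 0, 0, 0, 0, 0, 0, 0, 0, 0, 6, 0, 6, 0, 0]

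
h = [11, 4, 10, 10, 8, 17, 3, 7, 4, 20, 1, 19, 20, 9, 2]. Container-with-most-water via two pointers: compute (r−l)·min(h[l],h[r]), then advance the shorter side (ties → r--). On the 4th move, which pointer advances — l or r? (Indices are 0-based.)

[0,14] min(11,2)*14=28 best=28 * → r--
[0,13] min(11,9)*13=117 best=117 * → r--
[0,12] min(11,20)*12=132 best=132 * → l++
[1,12] min(4,20)*11=44 best=132 → l++

l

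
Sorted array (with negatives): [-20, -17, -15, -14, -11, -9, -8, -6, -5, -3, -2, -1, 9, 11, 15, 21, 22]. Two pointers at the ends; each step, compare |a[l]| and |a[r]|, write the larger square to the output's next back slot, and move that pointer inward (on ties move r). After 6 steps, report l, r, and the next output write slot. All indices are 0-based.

[0,16] |-20|<=|22| out[16]=484 → r--
[0,15] |-20|<=|21| out[15]=441 → r--
[0,14] |-20|>|15| out[14]=400 → l++
[1,14] |-17|>|15| out[13]=289 → l++
[2,14] |-15|<=|15| out[12]=225 → r--
[2,13] |-15|>|11| out[11]=225 → l++

l=3, r=13, next write slot=10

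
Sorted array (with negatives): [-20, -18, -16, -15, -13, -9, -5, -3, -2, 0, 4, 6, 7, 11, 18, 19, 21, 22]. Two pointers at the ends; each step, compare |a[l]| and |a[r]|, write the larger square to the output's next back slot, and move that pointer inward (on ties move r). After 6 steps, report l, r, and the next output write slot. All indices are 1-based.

l=3, r=14, next write slot=12

l=1 r=18: |-20|<=|22| out[18]=484, r--
l=1 r=17: |-20|<=|21| out[17]=441, r--
l=1 r=16: |-20|>|19| out[16]=400, l++
l=2 r=16: |-18|<=|19| out[15]=361, r--
l=2 r=15: |-18|<=|18| out[14]=324, r--
l=2 r=14: |-18|>|11| out[13]=324, l++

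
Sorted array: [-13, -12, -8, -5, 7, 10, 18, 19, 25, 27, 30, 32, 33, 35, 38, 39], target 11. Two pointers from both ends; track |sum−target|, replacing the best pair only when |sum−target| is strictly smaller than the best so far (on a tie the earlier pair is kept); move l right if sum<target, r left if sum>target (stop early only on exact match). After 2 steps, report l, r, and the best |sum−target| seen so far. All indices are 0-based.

[0,15] -13+39=26 d=15 * → r--
[0,14] -13+38=25 d=14 * → r--

l=0, r=13, best |Δ|=14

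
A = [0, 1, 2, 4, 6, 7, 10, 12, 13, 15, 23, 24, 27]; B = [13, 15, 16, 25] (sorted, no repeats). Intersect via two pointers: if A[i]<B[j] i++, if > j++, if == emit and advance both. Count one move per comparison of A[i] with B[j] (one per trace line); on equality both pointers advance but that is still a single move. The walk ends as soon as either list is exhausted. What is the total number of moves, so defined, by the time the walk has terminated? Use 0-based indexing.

i=0 j=0: 0<13, i++
i=1 j=0: 1<13, i++
i=2 j=0: 2<13, i++
i=3 j=0: 4<13, i++
i=4 j=0: 6<13, i++
i=5 j=0: 7<13, i++
i=6 j=0: 10<13, i++
i=7 j=0: 12<13, i++
i=8 j=0: 13==13 emit, i++,j++
i=9 j=1: 15==15 emit, i++,j++
i=10 j=2: 23>16, j++
i=10 j=3: 23<25, i++
i=11 j=3: 24<25, i++
i=12 j=3: 27>25, j++

14 moves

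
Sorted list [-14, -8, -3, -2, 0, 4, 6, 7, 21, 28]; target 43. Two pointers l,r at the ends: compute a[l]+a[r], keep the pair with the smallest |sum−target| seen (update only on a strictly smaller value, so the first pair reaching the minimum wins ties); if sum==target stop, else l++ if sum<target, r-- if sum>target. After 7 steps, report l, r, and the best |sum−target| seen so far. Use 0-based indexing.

l=7, r=9, best |Δ|=9

[0,9] -14+28=14 d=29 * → l++
[1,9] -8+28=20 d=23 * → l++
[2,9] -3+28=25 d=18 * → l++
[3,9] -2+28=26 d=17 * → l++
[4,9] 0+28=28 d=15 * → l++
[5,9] 4+28=32 d=11 * → l++
[6,9] 6+28=34 d=9 * → l++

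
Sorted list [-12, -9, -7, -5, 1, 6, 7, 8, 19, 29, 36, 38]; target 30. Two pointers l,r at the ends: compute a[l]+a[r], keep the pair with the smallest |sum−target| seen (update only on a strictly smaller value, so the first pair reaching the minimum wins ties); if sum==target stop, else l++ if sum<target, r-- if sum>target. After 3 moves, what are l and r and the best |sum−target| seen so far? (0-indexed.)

[0,11] -12+38=26 d=4 * → l++
[1,11] -9+38=29 d=1 * → l++
[2,11] -7+38=31 d=1 → r--

l=2, r=10, best |Δ|=1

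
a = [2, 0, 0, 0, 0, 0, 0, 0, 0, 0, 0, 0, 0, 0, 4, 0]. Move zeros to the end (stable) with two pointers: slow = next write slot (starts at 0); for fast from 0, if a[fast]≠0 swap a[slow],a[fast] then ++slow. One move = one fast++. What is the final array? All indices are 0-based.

slow=0 fast=0: a[fast]=2≠0 swap→a[0]=2, slow++,fast++
slow=1 fast=1: a[fast]=0, fast++
slow=1 fast=2: a[fast]=0, fast++
slow=1 fast=3: a[fast]=0, fast++
slow=1 fast=4: a[fast]=0, fast++
slow=1 fast=5: a[fast]=0, fast++
slow=1 fast=6: a[fast]=0, fast++
slow=1 fast=7: a[fast]=0, fast++
slow=1 fast=8: a[fast]=0, fast++
slow=1 fast=9: a[fast]=0, fast++
slow=1 fast=10: a[fast]=0, fast++
slow=1 fast=11: a[fast]=0, fast++
slow=1 fast=12: a[fast]=0, fast++
slow=1 fast=13: a[fast]=0, fast++
slow=1 fast=14: a[fast]=4≠0 swap→a[1]=4, slow++,fast++
slow=2 fast=15: a[fast]=0, fast++

[2, 4, 0, 0, 0, 0, 0, 0, 0, 0, 0, 0, 0, 0, 0, 0]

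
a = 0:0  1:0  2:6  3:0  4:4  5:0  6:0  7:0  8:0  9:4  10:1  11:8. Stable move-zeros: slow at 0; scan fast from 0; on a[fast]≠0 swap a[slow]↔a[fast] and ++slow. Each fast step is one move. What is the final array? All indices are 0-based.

(s=0,f=0) a[fast]=0 → fast++
(s=0,f=1) a[fast]=0 → fast++
(s=0,f=2) a[fast]=6≠0 swap→a[0]=6 → slow++,fast++
(s=1,f=3) a[fast]=0 → fast++
(s=1,f=4) a[fast]=4≠0 swap→a[1]=4 → slow++,fast++
(s=2,f=5) a[fast]=0 → fast++
(s=2,f=6) a[fast]=0 → fast++
(s=2,f=7) a[fast]=0 → fast++
(s=2,f=8) a[fast]=0 → fast++
(s=2,f=9) a[fast]=4≠0 swap→a[2]=4 → slow++,fast++
(s=3,f=10) a[fast]=1≠0 swap→a[3]=1 → slow++,fast++
(s=4,f=11) a[fast]=8≠0 swap→a[4]=8 → slow++,fast++

[6, 4, 4, 1, 8, 0, 0, 0, 0, 0, 0, 0]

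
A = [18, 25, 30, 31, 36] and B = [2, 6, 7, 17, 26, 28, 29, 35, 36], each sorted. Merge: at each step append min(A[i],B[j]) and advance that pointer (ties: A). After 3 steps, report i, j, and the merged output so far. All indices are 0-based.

i=0, j=3, merged so far=[2, 6, 7]

i=0 j=0: A[i]=18>B[j]=2 take 2, j++
i=0 j=1: A[i]=18>B[j]=6 take 6, j++
i=0 j=2: A[i]=18>B[j]=7 take 7, j++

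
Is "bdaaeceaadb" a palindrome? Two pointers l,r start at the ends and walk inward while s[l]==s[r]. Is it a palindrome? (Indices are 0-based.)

[0,10] 'b'=='b' → l++,r--
[1,9] 'd'=='d' → l++,r--
[2,8] 'a'=='a' → l++,r--
[3,7] 'a'=='a' → l++,r--
[4,6] 'e'=='e' → l++,r--

palindrome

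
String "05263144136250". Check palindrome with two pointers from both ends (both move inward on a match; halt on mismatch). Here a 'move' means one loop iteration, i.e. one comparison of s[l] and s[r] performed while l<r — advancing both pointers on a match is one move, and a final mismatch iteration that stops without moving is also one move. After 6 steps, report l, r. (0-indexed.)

l=0 r=13: '0'=='0', l++,r--
l=1 r=12: '5'=='5', l++,r--
l=2 r=11: '2'=='2', l++,r--
l=3 r=10: '6'=='6', l++,r--
l=4 r=9: '3'=='3', l++,r--
l=5 r=8: '1'=='1', l++,r--

l=6, r=7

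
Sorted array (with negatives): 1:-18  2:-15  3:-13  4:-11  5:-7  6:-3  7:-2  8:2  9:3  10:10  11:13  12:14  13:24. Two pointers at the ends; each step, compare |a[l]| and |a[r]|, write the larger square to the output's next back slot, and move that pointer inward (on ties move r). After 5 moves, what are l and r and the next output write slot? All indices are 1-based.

l=3, r=10, next write slot=8

l=1 r=13: |-18|<=|24| out[13]=576, r--
l=1 r=12: |-18|>|14| out[12]=324, l++
l=2 r=12: |-15|>|14| out[11]=225, l++
l=3 r=12: |-13|<=|14| out[10]=196, r--
l=3 r=11: |-13|<=|13| out[9]=169, r--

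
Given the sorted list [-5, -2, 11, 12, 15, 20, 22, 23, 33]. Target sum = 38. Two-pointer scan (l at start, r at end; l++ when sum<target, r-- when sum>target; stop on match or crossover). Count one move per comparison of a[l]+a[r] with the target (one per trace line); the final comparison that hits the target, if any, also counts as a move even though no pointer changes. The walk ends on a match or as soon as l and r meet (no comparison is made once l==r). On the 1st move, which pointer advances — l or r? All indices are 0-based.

l=0 r=8: -5+33=28 <38, l++

l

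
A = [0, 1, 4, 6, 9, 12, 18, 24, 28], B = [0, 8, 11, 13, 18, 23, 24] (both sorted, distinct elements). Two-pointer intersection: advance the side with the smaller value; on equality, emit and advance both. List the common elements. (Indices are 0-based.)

i=0 j=0: 0==0 emit, i++,j++
i=1 j=1: 1<8, i++
i=2 j=1: 4<8, i++
i=3 j=1: 6<8, i++
i=4 j=1: 9>8, j++
i=4 j=2: 9<11, i++
i=5 j=2: 12>11, j++
i=5 j=3: 12<13, i++
i=6 j=3: 18>13, j++
i=6 j=4: 18==18 emit, i++,j++
i=7 j=5: 24>23, j++
i=7 j=6: 24==24 emit, i++,j++

intersection = [0, 18, 24]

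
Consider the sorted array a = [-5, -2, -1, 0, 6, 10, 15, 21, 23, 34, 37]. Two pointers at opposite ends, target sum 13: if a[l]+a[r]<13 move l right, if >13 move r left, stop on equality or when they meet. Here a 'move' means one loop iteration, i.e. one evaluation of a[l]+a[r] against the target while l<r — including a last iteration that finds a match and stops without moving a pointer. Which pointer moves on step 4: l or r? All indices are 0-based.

[0,10] -5+37=32 >13 → r--
[0,9] -5+34=29 >13 → r--
[0,8] -5+23=18 >13 → r--
[0,7] -5+21=16 >13 → r--

r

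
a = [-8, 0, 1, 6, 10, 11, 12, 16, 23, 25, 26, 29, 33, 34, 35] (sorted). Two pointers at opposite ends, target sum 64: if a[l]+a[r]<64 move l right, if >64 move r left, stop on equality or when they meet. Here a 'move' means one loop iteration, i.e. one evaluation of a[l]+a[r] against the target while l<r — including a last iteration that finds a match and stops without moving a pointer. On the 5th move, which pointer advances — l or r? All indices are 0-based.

l

l=0 r=14: -8+35=27 <64, l++
l=1 r=14: 0+35=35 <64, l++
l=2 r=14: 1+35=36 <64, l++
l=3 r=14: 6+35=41 <64, l++
l=4 r=14: 10+35=45 <64, l++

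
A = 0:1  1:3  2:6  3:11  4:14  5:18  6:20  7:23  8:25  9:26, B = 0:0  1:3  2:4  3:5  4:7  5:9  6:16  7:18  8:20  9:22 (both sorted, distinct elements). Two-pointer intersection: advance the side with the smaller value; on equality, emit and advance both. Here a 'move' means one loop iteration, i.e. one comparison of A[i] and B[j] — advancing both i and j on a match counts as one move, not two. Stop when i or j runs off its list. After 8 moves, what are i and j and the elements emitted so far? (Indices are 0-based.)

[i=0,j=0] 1>0 → j++
[i=0,j=1] 1<3 → i++
[i=1,j=1] 3==3 emit → i++,j++
[i=2,j=2] 6>4 → j++
[i=2,j=3] 6>5 → j++
[i=2,j=4] 6<7 → i++
[i=3,j=4] 11>7 → j++
[i=3,j=5] 11>9 → j++

i=3, j=6, emitted=[3]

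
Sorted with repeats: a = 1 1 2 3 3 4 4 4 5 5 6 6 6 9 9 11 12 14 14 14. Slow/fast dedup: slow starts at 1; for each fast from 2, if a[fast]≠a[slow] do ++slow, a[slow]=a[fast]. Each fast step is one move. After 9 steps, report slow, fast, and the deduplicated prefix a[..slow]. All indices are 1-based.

(s=1,f=2) a[fast]=1=a[slow] dup → fast++
(s=1,f=3) a[fast]=2≠a[slow]=1 write a[2]=2 → slow++,fast++
(s=2,f=4) a[fast]=3≠a[slow]=2 write a[3]=3 → slow++,fast++
(s=3,f=5) a[fast]=3=a[slow] dup → fast++
(s=3,f=6) a[fast]=4≠a[slow]=3 write a[4]=4 → slow++,fast++
(s=4,f=7) a[fast]=4=a[slow] dup → fast++
(s=4,f=8) a[fast]=4=a[slow] dup → fast++
(s=4,f=9) a[fast]=5≠a[slow]=4 write a[5]=5 → slow++,fast++
(s=5,f=10) a[fast]=5=a[slow] dup → fast++

slow=5, fast=11, prefix=[1, 2, 3, 4, 5]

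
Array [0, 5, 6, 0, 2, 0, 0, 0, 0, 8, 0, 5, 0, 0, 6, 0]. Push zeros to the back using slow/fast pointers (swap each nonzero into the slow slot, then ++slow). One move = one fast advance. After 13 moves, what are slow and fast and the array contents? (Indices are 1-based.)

slow=6, fast=14, a=[5, 6, 2, 8, 5, 0, 0, 0, 0, 0, 0, 0, 0, 0, 6, 0]

(s=1,f=1) a[fast]=0 → fast++
(s=1,f=2) a[fast]=5≠0 swap→a[1]=5 → slow++,fast++
(s=2,f=3) a[fast]=6≠0 swap→a[2]=6 → slow++,fast++
(s=3,f=4) a[fast]=0 → fast++
(s=3,f=5) a[fast]=2≠0 swap→a[3]=2 → slow++,fast++
(s=4,f=6) a[fast]=0 → fast++
(s=4,f=7) a[fast]=0 → fast++
(s=4,f=8) a[fast]=0 → fast++
(s=4,f=9) a[fast]=0 → fast++
(s=4,f=10) a[fast]=8≠0 swap→a[4]=8 → slow++,fast++
(s=5,f=11) a[fast]=0 → fast++
(s=5,f=12) a[fast]=5≠0 swap→a[5]=5 → slow++,fast++
(s=6,f=13) a[fast]=0 → fast++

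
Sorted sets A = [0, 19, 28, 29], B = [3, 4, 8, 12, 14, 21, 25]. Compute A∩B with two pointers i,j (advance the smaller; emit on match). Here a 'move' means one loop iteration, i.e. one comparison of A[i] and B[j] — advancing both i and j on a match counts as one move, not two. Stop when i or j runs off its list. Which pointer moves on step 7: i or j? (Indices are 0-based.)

i=0 j=0: 0<3, i++
i=1 j=0: 19>3, j++
i=1 j=1: 19>4, j++
i=1 j=2: 19>8, j++
i=1 j=3: 19>12, j++
i=1 j=4: 19>14, j++
i=1 j=5: 19<21, i++

i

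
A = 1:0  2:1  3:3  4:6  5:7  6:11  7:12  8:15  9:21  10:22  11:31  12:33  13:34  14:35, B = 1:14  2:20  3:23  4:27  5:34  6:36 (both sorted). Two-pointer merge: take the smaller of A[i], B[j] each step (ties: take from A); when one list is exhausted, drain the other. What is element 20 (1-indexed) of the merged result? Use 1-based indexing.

[i=1,j=1] A[i]=0<=B[j]=14 take 0 → i++
[i=2,j=1] A[i]=1<=B[j]=14 take 1 → i++
[i=3,j=1] A[i]=3<=B[j]=14 take 3 → i++
[i=4,j=1] A[i]=6<=B[j]=14 take 6 → i++
[i=5,j=1] A[i]=7<=B[j]=14 take 7 → i++
[i=6,j=1] A[i]=11<=B[j]=14 take 11 → i++
[i=7,j=1] A[i]=12<=B[j]=14 take 12 → i++
[i=8,j=1] A[i]=15>B[j]=14 take 14 → j++
[i=8,j=2] A[i]=15<=B[j]=20 take 15 → i++
[i=9,j=2] A[i]=21>B[j]=20 take 20 → j++
[i=9,j=3] A[i]=21<=B[j]=23 take 21 → i++
[i=10,j=3] A[i]=22<=B[j]=23 take 22 → i++
[i=11,j=3] A[i]=31>B[j]=23 take 23 → j++
[i=11,j=4] A[i]=31>B[j]=27 take 27 → j++
[i=11,j=5] A[i]=31<=B[j]=34 take 31 → i++
[i=12,j=5] A[i]=33<=B[j]=34 take 33 → i++
[i=13,j=5] A[i]=34<=B[j]=34 take 34 → i++
[i=14,j=5] A[i]=35>B[j]=34 take 34 → j++
[i=14,j=6] A[i]=35<=B[j]=36 take 35 → i++
[i=15,j=6] A done, take B[j]=36 → j++

merged[20] = 36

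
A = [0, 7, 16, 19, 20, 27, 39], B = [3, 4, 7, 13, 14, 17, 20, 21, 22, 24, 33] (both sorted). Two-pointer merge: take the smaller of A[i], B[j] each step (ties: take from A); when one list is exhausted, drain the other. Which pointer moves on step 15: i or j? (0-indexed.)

j

i=0 j=0: A[i]=0<=B[j]=3 take 0, i++
i=1 j=0: A[i]=7>B[j]=3 take 3, j++
i=1 j=1: A[i]=7>B[j]=4 take 4, j++
i=1 j=2: A[i]=7<=B[j]=7 take 7, i++
i=2 j=2: A[i]=16>B[j]=7 take 7, j++
i=2 j=3: A[i]=16>B[j]=13 take 13, j++
i=2 j=4: A[i]=16>B[j]=14 take 14, j++
i=2 j=5: A[i]=16<=B[j]=17 take 16, i++
i=3 j=5: A[i]=19>B[j]=17 take 17, j++
i=3 j=6: A[i]=19<=B[j]=20 take 19, i++
i=4 j=6: A[i]=20<=B[j]=20 take 20, i++
i=5 j=6: A[i]=27>B[j]=20 take 20, j++
i=5 j=7: A[i]=27>B[j]=21 take 21, j++
i=5 j=8: A[i]=27>B[j]=22 take 22, j++
i=5 j=9: A[i]=27>B[j]=24 take 24, j++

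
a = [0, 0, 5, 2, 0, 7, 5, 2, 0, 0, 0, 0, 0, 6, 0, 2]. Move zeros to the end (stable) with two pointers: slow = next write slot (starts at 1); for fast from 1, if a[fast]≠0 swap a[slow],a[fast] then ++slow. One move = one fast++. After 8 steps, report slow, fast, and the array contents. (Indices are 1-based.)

slow=1 fast=1: a[fast]=0, fast++
slow=1 fast=2: a[fast]=0, fast++
slow=1 fast=3: a[fast]=5≠0 swap→a[1]=5, slow++,fast++
slow=2 fast=4: a[fast]=2≠0 swap→a[2]=2, slow++,fast++
slow=3 fast=5: a[fast]=0, fast++
slow=3 fast=6: a[fast]=7≠0 swap→a[3]=7, slow++,fast++
slow=4 fast=7: a[fast]=5≠0 swap→a[4]=5, slow++,fast++
slow=5 fast=8: a[fast]=2≠0 swap→a[5]=2, slow++,fast++

slow=6, fast=9, a=[5, 2, 7, 5, 2, 0, 0, 0, 0, 0, 0, 0, 0, 6, 0, 2]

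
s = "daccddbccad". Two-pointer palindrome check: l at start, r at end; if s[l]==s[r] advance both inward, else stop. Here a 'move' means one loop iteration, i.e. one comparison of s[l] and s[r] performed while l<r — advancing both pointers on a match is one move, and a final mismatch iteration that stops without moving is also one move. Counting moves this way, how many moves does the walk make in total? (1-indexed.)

[1,11] 'd'=='d' → l++,r--
[2,10] 'a'=='a' → l++,r--
[3,9] 'c'=='c' → l++,r--
[4,8] 'c'=='c' → l++,r--
[5,7] 'd'!='b' → stop

5 moves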